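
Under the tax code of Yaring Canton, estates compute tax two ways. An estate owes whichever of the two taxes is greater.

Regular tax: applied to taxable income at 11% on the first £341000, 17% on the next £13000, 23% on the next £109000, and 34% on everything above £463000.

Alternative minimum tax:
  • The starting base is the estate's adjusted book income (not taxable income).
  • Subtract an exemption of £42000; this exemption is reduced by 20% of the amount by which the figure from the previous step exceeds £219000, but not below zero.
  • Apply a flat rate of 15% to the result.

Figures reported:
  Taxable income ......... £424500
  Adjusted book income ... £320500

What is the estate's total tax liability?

Regular tax:
  £341000 × 11% = £37510
  £13000 × 17% = £2210
  £70500 × 23% = £16215
  → £55935

Alternative minimum tax:
  Base (adjusted book income): £320500
  Exemption: £42000 − 20% × (£320500 − £219000) = £42000 − £20300 = £21700
  Base: £320500 − £21700 = £298800
  £298800 × 15% = £44820

£55935 > £44820, so the regular tax governs.

£55935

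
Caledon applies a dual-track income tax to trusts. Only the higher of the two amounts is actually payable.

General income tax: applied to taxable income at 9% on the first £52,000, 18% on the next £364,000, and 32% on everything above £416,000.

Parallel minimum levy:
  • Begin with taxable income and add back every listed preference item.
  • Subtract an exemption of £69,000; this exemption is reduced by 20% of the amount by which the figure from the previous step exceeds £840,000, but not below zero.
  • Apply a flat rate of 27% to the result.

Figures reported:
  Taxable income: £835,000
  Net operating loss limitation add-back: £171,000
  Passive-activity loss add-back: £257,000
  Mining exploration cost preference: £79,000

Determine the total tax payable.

£362,340

General income tax:
  £52,000 × 9% = £4,680
  £364,000 × 18% = £65,520
  £419,000 × 32% = £134,080
  → £204,280

Parallel minimum levy:
  Adjusted income: £835,000 + £171,000 + £257,000 + £79,000 = £1,342,000
  Exemption: 20% × (£1,342,000 − £840,000) = £100,400 ≥ £69,000, so the exemption is fully phased out
  Base: £1,342,000 − £0 = £1,342,000
  £1,342,000 × 27% = £362,340

£362,340 > £204,280, so the parallel minimum levy is the binding amount.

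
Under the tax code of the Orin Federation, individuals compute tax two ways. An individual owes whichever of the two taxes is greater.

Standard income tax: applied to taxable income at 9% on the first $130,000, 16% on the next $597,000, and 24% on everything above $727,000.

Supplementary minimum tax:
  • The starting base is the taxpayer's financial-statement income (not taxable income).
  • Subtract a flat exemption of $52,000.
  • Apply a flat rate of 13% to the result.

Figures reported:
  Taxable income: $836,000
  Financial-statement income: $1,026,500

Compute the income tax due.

$133,380

Supplementary minimum tax:
  Base (financial-statement income): $1,026,500
  Less exemption $52,000 → base $974,500
  $974,500 × 13% = $126,685

Standard income tax:
  $130,000 × 9% = $11,700
  $597,000 × 16% = $95,520
  $109,000 × 24% = $26,160
  → $133,380

$133,380 > $126,685, so the standard income tax governs.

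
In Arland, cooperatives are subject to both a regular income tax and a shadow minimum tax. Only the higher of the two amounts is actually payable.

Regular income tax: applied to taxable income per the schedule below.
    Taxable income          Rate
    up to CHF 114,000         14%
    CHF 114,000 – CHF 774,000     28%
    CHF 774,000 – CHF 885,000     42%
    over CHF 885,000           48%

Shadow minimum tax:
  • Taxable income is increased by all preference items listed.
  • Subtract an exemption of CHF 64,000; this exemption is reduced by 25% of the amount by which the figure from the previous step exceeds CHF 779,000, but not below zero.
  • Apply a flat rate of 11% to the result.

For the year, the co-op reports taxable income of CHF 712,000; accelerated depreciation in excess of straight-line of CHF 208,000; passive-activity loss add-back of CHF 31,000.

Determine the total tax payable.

Shadow minimum tax:
  Adjusted income: CHF 712,000 + CHF 208,000 + CHF 31,000 = CHF 951,000
  Exemption: CHF 64,000 − 25% × (CHF 951,000 − CHF 779,000) = CHF 64,000 − CHF 43,000 = CHF 21,000
  Base: CHF 951,000 − CHF 21,000 = CHF 930,000
  CHF 930,000 × 11% = CHF 102,300

Regular income tax:
  CHF 114,000 × 14% = CHF 15,960
  CHF 598,000 × 28% = CHF 167,440
  → CHF 183,400

CHF 183,400 > CHF 102,300, so the regular income tax governs.

CHF 183,400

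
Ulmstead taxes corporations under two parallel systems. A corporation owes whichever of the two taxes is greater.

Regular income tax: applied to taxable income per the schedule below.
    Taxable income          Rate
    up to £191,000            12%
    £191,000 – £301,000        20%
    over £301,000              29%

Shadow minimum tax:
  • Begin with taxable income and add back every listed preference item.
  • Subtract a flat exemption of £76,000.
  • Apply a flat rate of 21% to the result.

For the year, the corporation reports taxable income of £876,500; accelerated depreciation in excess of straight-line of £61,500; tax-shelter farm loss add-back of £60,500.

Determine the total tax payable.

£211,815

Shadow minimum tax:
  Adjusted income: £876,500 + £61,500 + £60,500 = £998,500
  Less exemption £76,000 → base £922,500
  £922,500 × 21% = £193,725

Regular income tax:
  £191,000 × 12% = £22,920
  £110,000 × 20% = £22,000
  £575,500 × 29% = £166,895
  → £211,815

£211,815 > £193,725, so the regular income tax governs.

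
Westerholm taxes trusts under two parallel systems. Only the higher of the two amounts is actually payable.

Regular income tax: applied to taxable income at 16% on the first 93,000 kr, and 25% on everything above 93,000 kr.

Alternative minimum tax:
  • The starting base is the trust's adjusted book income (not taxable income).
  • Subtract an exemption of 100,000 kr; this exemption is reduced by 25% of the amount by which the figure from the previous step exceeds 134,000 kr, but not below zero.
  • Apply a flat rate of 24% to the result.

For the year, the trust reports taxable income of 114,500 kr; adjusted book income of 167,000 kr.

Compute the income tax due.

Regular income tax:
  93,000 kr × 16% = 14,880 kr
  21,500 kr × 25% = 5,375 kr
  → 20,255 kr

Alternative minimum tax:
  Base (adjusted book income): 167,000 kr
  Exemption: 100,000 kr − 25% × (167,000 kr − 134,000 kr) = 100,000 kr − 8,250 kr = 91,750 kr
  Base: 167,000 kr − 91,750 kr = 75,250 kr
  75,250 kr × 24% = 18,060 kr

20,255 kr > 18,060 kr, so the regular income tax governs.

20,255 kr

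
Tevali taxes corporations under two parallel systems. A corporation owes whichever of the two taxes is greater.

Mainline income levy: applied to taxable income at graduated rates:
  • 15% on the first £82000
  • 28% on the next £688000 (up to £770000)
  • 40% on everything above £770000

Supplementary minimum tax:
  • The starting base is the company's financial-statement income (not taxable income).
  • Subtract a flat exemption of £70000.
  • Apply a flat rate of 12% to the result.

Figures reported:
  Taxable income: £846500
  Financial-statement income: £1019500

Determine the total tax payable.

Supplementary minimum tax:
  Base (financial-statement income): £1019500
  Less exemption £70000 → base £949500
  £949500 × 12% = £113940

Mainline income levy:
  £82000 × 15% = £12300
  £688000 × 28% = £192640
  £76500 × 40% = £30600
  → £235540

£235540 > £113940, so the mainline income levy governs.

£235540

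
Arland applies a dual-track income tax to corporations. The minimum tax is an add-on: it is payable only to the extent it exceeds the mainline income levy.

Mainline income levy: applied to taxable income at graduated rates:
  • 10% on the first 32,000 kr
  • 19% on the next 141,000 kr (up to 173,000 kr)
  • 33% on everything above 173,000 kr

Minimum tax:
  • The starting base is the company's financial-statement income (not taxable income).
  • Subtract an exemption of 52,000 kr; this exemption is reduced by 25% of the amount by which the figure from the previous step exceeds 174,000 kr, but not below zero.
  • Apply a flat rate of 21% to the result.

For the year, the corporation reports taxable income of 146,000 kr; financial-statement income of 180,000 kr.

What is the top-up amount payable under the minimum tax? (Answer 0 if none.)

Minimum tax:
  Base (financial-statement income): 180,000 kr
  Exemption: 52,000 kr − 25% × (180,000 kr − 174,000 kr) = 52,000 kr − 1,500 kr = 50,500 kr
  Base: 180,000 kr − 50,500 kr = 129,500 kr
  129,500 kr × 21% = 27,195 kr

Mainline income levy:
  32,000 kr × 10% = 3,200 kr
  114,000 kr × 19% = 21,660 kr
  → 24,860 kr

Excess of minimum tax over mainline income levy: 27,195 kr − 24,860 kr = 2,335 kr.

2,335 kr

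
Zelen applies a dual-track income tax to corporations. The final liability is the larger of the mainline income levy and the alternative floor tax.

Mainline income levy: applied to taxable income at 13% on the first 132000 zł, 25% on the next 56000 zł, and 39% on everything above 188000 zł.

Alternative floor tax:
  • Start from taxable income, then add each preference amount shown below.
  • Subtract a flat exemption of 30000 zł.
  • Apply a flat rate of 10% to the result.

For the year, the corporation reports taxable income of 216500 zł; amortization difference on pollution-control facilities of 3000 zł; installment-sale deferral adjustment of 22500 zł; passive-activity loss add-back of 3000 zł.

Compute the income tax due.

42275 zł

Mainline income levy:
  132000 zł × 13% = 17160 zł
  56000 zł × 25% = 14000 zł
  28500 zł × 39% = 11115 zł
  → 42275 zł

Alternative floor tax:
  Adjusted income: 216500 zł + 3000 zł + 22500 zł + 3000 zł = 245000 zł
  Less exemption 30000 zł → base 215000 zł
  215000 zł × 10% = 21500 zł

42275 zł > 21500 zł, so the mainline income levy governs.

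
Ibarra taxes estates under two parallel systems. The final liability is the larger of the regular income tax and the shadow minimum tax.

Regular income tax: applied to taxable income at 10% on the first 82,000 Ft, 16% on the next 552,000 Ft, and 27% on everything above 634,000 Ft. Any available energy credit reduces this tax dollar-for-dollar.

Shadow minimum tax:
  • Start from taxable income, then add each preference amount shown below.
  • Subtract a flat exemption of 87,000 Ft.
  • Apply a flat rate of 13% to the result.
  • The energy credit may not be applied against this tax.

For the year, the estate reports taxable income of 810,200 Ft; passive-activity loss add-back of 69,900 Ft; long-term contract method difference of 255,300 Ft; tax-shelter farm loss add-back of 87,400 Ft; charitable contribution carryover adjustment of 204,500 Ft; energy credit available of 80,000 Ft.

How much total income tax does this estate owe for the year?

174,239 Ft

Regular income tax:
  82,000 Ft × 10% = 8,200 Ft
  552,000 Ft × 16% = 88,320 Ft
  176,200 Ft × 27% = 47,574 Ft
  → 144,094 Ft
  Less energy credit 80,000 Ft → 64,094 Ft

Shadow minimum tax:
  Adjusted income: 810,200 Ft + 69,900 Ft + 255,300 Ft + 87,400 Ft + 204,500 Ft = 1,427,300 Ft
  Less exemption 87,000 Ft → base 1,340,300 Ft
  1,340,300 Ft × 13% = 174,239 Ft

174,239 Ft > 64,094 Ft, so the shadow minimum tax is the binding amount.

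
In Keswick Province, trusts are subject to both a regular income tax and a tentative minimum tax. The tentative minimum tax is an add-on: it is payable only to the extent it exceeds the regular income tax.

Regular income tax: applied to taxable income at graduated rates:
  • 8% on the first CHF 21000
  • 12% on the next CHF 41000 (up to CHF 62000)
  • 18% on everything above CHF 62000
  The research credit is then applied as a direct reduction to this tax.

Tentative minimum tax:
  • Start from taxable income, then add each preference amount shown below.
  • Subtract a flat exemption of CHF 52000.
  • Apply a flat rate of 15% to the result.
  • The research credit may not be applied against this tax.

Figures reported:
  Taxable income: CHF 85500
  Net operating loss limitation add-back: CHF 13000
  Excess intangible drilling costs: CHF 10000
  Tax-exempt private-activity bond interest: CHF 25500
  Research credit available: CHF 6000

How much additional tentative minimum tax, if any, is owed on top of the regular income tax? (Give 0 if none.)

CHF 7470

Regular income tax:
  CHF 21000 × 8% = CHF 1680
  CHF 41000 × 12% = CHF 4920
  CHF 23500 × 18% = CHF 4230
  → CHF 10830
  Less research credit CHF 6000 → CHF 4830

Tentative minimum tax:
  Adjusted income: CHF 85500 + CHF 13000 + CHF 10000 + CHF 25500 = CHF 134000
  Less exemption CHF 52000 → base CHF 82000
  CHF 82000 × 15% = CHF 12300

Excess of tentative minimum tax over regular income tax: CHF 12300 − CHF 4830 = CHF 7470.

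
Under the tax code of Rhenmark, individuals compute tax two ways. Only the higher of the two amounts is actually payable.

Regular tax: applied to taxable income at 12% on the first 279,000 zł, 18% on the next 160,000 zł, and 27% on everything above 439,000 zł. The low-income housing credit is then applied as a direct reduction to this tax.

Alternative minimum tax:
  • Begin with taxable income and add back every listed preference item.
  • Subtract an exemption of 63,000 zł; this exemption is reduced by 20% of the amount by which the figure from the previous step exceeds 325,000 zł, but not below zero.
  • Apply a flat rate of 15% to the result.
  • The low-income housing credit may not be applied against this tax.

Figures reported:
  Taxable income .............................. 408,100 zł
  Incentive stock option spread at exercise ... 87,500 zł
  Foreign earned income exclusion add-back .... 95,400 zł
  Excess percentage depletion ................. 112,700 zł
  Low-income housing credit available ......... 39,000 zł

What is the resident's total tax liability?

Regular tax:
  279,000 zł × 12% = 33,480 zł
  129,100 zł × 18% = 23,238 zł
  → 56,718 zł
  Less low-income housing credit 39,000 zł → 17,718 zł

Alternative minimum tax:
  Adjusted income: 408,100 zł + 87,500 zł + 95,400 zł + 112,700 zł = 703,700 zł
  Exemption: 20% × (703,700 zł − 325,000 zł) = 75,740 zł ≥ 63,000 zł, so the exemption is fully phased out
  Base: 703,700 zł − 0 zł = 703,700 zł
  703,700 zł × 15% = 105,555 zł

105,555 zł > 17,718 zł, so the alternative minimum tax is the binding amount.

105,555 zł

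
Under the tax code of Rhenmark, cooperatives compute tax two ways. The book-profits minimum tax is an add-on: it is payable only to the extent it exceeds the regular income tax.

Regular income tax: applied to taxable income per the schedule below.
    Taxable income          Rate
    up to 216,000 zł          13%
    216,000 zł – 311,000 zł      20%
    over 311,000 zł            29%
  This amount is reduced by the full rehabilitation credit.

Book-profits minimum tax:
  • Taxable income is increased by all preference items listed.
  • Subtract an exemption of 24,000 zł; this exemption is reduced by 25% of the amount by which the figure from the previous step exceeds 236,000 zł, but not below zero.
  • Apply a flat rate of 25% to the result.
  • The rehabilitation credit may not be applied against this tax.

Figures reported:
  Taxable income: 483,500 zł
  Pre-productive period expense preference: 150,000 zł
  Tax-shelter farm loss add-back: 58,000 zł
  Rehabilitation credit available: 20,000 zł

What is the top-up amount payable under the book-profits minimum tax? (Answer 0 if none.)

95,770 zł

Book-profits minimum tax:
  Adjusted income: 483,500 zł + 150,000 zł + 58,000 zł = 691,500 zł
  Exemption: 25% × (691,500 zł − 236,000 zł) = 113,875 zł ≥ 24,000 zł, so the exemption is fully phased out
  Base: 691,500 zł − 0 zł = 691,500 zł
  691,500 zł × 25% = 172,875 zł

Regular income tax:
  216,000 zł × 13% = 28,080 zł
  95,000 zł × 20% = 19,000 zł
  172,500 zł × 29% = 50,025 zł
  → 97,105 zł
  Less rehabilitation credit 20,000 zł → 77,105 zł

Excess of book-profits minimum tax over regular income tax: 172,875 zł − 77,105 zł = 95,770 zł.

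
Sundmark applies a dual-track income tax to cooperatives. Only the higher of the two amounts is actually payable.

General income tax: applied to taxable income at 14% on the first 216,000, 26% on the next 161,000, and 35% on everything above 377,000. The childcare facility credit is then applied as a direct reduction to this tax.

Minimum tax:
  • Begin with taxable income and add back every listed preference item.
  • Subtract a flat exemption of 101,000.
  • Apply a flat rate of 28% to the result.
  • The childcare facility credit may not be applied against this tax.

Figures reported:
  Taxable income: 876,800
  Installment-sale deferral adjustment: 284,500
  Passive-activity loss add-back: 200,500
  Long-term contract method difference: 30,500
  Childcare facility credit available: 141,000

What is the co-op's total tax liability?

361,564

Minimum tax:
  Adjusted income: 876,800 + 284,500 + 200,500 + 30,500 = 1,392,300
  Less exemption 101,000 → base 1,291,300
  1,291,300 × 28% = 361,564

General income tax:
  216,000 × 14% = 30,240
  161,000 × 26% = 41,860
  499,800 × 35% = 174,930
  → 247,030
  Less childcare facility credit 141,000 → 106,030

361,564 > 106,030, so the minimum tax is the binding amount.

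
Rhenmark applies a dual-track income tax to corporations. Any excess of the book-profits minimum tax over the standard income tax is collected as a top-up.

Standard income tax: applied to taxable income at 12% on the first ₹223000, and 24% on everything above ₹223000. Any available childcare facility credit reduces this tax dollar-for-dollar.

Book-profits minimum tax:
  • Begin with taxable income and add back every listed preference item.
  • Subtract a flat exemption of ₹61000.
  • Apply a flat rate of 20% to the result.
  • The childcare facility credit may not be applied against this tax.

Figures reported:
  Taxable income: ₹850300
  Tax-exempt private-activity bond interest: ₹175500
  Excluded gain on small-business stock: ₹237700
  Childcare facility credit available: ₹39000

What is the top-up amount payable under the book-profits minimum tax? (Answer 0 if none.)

Standard income tax:
  ₹223000 × 12% = ₹26760
  ₹627300 × 24% = ₹150552
  → ₹177312
  Less childcare facility credit ₹39000 → ₹138312

Book-profits minimum tax:
  Adjusted income: ₹850300 + ₹175500 + ₹237700 = ₹1263500
  Less exemption ₹61000 → base ₹1202500
  ₹1202500 × 20% = ₹240500

Excess of book-profits minimum tax over standard income tax: ₹240500 − ₹138312 = ₹102188.

₹102188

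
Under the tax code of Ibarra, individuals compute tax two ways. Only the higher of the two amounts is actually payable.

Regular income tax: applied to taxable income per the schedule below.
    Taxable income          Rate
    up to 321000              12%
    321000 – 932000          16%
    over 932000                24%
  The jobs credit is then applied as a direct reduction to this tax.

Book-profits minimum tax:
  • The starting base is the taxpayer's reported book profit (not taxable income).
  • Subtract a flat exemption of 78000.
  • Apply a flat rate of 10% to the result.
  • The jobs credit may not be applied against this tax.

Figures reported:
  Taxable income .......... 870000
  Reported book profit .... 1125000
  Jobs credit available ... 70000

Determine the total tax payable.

104700

Regular income tax:
  321000 × 12% = 38520
  549000 × 16% = 87840
  → 126360
  Less jobs credit 70000 → 56360

Book-profits minimum tax:
  Base (reported book profit): 1125000
  Less exemption 78000 → base 1047000
  1047000 × 10% = 104700

104700 > 56360, so the book-profits minimum tax is the binding amount.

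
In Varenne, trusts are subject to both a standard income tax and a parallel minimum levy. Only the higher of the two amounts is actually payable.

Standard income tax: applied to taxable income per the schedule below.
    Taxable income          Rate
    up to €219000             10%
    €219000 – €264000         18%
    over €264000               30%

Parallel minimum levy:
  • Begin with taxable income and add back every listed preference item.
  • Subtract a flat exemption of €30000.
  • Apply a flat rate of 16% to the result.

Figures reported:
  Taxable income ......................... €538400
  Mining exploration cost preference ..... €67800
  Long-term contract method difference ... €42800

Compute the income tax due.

€112320

Parallel minimum levy:
  Adjusted income: €538400 + €67800 + €42800 = €649000
  Less exemption €30000 → base €619000
  €619000 × 16% = €99040

Standard income tax:
  €219000 × 10% = €21900
  €45000 × 18% = €8100
  €274400 × 30% = €82320
  → €112320

€112320 > €99040, so the standard income tax governs.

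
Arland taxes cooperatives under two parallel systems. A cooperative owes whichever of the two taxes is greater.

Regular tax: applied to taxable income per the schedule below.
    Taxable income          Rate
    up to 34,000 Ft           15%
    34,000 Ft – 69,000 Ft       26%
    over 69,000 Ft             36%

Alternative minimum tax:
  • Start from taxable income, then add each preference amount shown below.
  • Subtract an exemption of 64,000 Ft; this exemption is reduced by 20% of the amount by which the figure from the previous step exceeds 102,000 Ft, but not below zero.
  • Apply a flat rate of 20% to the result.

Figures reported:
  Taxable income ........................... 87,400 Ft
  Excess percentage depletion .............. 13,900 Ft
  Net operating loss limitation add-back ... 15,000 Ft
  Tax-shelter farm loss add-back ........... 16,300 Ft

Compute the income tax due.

20,824 Ft

Regular tax:
  34,000 Ft × 15% = 5,100 Ft
  35,000 Ft × 26% = 9,100 Ft
  18,400 Ft × 36% = 6,624 Ft
  → 20,824 Ft

Alternative minimum tax:
  Adjusted income: 87,400 Ft + 13,900 Ft + 15,000 Ft + 16,300 Ft = 132,600 Ft
  Exemption: 64,000 Ft − 20% × (132,600 Ft − 102,000 Ft) = 64,000 Ft − 6,120 Ft = 57,880 Ft
  Base: 132,600 Ft − 57,880 Ft = 74,720 Ft
  74,720 Ft × 20% = 14,944 Ft

20,824 Ft > 14,944 Ft, so the regular tax governs.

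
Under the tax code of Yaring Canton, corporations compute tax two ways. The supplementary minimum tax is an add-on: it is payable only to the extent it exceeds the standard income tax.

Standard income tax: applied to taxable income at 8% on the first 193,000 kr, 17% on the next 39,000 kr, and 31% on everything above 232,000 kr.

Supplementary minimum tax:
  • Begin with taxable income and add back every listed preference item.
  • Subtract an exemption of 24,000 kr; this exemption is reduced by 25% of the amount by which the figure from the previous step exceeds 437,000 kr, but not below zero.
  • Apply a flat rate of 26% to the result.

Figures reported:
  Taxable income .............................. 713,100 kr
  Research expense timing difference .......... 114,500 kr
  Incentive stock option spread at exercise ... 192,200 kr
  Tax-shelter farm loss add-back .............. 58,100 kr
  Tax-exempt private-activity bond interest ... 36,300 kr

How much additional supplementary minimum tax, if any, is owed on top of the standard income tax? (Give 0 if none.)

118,481 kr

Supplementary minimum tax:
  Adjusted income: 713,100 kr + 114,500 kr + 192,200 kr + 58,100 kr + 36,300 kr = 1,114,200 kr
  Exemption: 25% × (1,114,200 kr − 437,000 kr) = 169,300 kr ≥ 24,000 kr, so the exemption is fully phased out
  Base: 1,114,200 kr − 0 kr = 1,114,200 kr
  1,114,200 kr × 26% = 289,692 kr

Standard income tax:
  193,000 kr × 8% = 15,440 kr
  39,000 kr × 17% = 6,630 kr
  481,100 kr × 31% = 149,141 kr
  → 171,211 kr

Excess of supplementary minimum tax over standard income tax: 289,692 kr − 171,211 kr = 118,481 kr.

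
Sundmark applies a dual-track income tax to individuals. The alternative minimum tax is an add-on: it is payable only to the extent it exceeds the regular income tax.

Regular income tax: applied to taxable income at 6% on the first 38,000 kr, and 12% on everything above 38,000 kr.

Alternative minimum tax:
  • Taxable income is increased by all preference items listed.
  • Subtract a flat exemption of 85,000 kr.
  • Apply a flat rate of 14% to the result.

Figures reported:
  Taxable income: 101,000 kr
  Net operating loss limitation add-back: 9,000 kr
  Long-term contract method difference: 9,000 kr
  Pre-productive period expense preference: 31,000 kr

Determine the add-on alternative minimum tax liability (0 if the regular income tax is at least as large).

Alternative minimum tax:
  Adjusted income: 101,000 kr + 9,000 kr + 9,000 kr + 31,000 kr = 150,000 kr
  Less exemption 85,000 kr → base 65,000 kr
  65,000 kr × 14% = 9,100 kr

Regular income tax:
  38,000 kr × 6% = 2,280 kr
  63,000 kr × 12% = 7,560 kr
  → 9,840 kr

9,100 kr ≤ 9,840 kr, so no add-on is due.

0 kr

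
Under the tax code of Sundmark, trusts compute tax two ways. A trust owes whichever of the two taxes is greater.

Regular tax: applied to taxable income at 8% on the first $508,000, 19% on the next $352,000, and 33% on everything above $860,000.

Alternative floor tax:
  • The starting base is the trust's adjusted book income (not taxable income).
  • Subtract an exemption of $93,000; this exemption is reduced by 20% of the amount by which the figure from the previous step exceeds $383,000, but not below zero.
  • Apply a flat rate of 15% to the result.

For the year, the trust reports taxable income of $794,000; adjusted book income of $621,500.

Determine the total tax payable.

$94,980

Regular tax:
  $508,000 × 8% = $40,640
  $286,000 × 19% = $54,340
  → $94,980

Alternative floor tax:
  Base (adjusted book income): $621,500
  Exemption: $93,000 − 20% × ($621,500 − $383,000) = $93,000 − $47,700 = $45,300
  Base: $621,500 − $45,300 = $576,200
  $576,200 × 15% = $86,430

$94,980 > $86,430, so the regular tax governs.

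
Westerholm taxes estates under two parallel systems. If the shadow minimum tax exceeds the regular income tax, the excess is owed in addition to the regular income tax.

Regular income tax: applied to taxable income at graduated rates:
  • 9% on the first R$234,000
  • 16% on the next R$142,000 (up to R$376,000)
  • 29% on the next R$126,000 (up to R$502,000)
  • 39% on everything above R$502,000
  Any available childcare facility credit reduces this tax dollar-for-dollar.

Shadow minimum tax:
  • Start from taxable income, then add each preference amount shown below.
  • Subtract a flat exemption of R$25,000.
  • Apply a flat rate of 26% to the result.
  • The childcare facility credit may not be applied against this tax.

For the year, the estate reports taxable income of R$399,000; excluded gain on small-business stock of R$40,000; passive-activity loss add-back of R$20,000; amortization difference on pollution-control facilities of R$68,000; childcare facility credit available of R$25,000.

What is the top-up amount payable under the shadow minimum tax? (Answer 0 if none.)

Regular income tax:
  R$234,000 × 9% = R$21,060
  R$142,000 × 16% = R$22,720
  R$23,000 × 29% = R$6,670
  → R$50,450
  Less childcare facility credit R$25,000 → R$25,450

Shadow minimum tax:
  Adjusted income: R$399,000 + R$40,000 + R$20,000 + R$68,000 = R$527,000
  Less exemption R$25,000 → base R$502,000
  R$502,000 × 26% = R$130,520

Excess of shadow minimum tax over regular income tax: R$130,520 − R$25,450 = R$105,070.

R$105,070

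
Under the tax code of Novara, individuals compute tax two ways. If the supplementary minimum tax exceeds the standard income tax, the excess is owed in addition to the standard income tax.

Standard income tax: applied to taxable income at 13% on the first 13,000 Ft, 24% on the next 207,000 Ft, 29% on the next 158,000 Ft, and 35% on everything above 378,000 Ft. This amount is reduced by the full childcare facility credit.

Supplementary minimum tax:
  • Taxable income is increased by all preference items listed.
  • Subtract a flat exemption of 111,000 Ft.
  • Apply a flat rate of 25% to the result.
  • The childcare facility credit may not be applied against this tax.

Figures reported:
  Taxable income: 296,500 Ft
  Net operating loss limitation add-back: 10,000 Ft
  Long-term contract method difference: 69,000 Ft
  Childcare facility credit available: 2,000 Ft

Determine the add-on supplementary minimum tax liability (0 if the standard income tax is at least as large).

Standard income tax:
  13,000 Ft × 13% = 1,690 Ft
  207,000 Ft × 24% = 49,680 Ft
  76,500 Ft × 29% = 22,185 Ft
  → 73,555 Ft
  Less childcare facility credit 2,000 Ft → 71,555 Ft

Supplementary minimum tax:
  Adjusted income: 296,500 Ft + 10,000 Ft + 69,000 Ft = 375,500 Ft
  Less exemption 111,000 Ft → base 264,500 Ft
  264,500 Ft × 25% = 66,125 Ft

66,125 Ft ≤ 71,555 Ft, so no add-on is due.

0 Ft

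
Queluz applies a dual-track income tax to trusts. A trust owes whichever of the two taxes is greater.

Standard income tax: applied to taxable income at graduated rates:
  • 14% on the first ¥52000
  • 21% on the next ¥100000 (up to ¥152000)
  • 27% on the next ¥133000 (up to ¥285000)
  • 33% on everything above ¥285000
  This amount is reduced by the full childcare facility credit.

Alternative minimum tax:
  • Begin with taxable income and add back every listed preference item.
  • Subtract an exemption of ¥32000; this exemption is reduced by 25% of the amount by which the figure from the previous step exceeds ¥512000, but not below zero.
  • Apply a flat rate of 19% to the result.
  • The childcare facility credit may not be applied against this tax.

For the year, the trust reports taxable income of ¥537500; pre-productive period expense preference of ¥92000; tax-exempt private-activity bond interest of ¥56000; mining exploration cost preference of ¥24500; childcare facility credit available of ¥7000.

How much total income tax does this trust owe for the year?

Alternative minimum tax:
  Adjusted income: ¥537500 + ¥92000 + ¥56000 + ¥24500 = ¥710000
  Exemption: 25% × (¥710000 − ¥512000) = ¥49500 ≥ ¥32000, so the exemption is fully phased out
  Base: ¥710000 − ¥0 = ¥710000
  ¥710000 × 19% = ¥134900

Standard income tax:
  ¥52000 × 14% = ¥7280
  ¥100000 × 21% = ¥21000
  ¥133000 × 27% = ¥35910
  ¥252500 × 33% = ¥83325
  → ¥147515
  Less childcare facility credit ¥7000 → ¥140515

¥140515 > ¥134900, so the standard income tax governs.

¥140515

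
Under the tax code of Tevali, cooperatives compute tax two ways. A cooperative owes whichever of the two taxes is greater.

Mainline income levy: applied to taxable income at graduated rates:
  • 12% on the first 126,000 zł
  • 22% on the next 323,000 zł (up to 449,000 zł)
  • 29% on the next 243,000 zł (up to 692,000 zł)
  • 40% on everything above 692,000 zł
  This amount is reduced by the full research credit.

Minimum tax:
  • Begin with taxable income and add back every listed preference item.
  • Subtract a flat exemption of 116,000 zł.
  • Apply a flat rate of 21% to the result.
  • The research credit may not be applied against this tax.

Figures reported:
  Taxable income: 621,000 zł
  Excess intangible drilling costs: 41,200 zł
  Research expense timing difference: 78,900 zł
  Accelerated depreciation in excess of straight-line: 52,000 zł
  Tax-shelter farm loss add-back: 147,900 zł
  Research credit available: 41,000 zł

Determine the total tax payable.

173,250 zł

Mainline income levy:
  126,000 zł × 12% = 15,120 zł
  323,000 zł × 22% = 71,060 zł
  172,000 zł × 29% = 49,880 zł
  → 136,060 zł
  Less research credit 41,000 zł → 95,060 zł

Minimum tax:
  Adjusted income: 621,000 zł + 41,200 zł + 78,900 zł + 52,000 zł + 147,900 zł = 941,000 zł
  Less exemption 116,000 zł → base 825,000 zł
  825,000 zł × 21% = 173,250 zł

173,250 zł > 95,060 zł, so the minimum tax is the binding amount.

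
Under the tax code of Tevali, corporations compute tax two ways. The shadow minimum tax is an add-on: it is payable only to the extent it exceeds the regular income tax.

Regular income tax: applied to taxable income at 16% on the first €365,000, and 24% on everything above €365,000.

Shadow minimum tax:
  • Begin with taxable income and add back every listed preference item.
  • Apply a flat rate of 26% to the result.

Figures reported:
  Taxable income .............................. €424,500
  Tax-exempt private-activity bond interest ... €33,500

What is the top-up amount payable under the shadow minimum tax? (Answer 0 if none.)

€46,400

Regular income tax:
  €365,000 × 16% = €58,400
  €59,500 × 24% = €14,280
  → €72,680

Shadow minimum tax:
  Adjusted income: €424,500 + €33,500 = €458,000
  €458,000 × 26% = €119,080

Excess of shadow minimum tax over regular income tax: €119,080 − €72,680 = €46,400.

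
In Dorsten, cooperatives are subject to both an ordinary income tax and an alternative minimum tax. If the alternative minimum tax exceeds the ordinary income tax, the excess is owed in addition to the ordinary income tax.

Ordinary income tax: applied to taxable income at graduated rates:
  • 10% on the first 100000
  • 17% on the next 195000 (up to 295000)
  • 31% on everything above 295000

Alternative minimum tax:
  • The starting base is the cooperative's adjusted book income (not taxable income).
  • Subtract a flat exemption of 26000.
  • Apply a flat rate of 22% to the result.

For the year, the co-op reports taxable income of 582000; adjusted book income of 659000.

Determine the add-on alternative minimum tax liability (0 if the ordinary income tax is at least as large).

Ordinary income tax:
  100000 × 10% = 10000
  195000 × 17% = 33150
  287000 × 31% = 88970
  → 132120

Alternative minimum tax:
  Base (adjusted book income): 659000
  Less exemption 26000 → base 633000
  633000 × 22% = 139260

Excess of alternative minimum tax over ordinary income tax: 139260 − 132120 = 7140.

7140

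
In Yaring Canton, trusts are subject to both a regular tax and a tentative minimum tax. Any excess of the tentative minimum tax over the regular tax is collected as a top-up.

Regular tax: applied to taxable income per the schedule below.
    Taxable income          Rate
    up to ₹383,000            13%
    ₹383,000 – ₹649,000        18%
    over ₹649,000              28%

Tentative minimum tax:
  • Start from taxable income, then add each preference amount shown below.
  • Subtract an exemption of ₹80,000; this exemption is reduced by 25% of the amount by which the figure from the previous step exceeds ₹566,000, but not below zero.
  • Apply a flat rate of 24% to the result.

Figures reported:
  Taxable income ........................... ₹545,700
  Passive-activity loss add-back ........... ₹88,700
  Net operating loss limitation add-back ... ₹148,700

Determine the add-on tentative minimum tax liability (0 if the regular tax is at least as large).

Regular tax:
  ₹383,000 × 13% = ₹49,790
  ₹162,700 × 18% = ₹29,286
  → ₹79,076

Tentative minimum tax:
  Adjusted income: ₹545,700 + ₹88,700 + ₹148,700 = ₹783,100
  Exemption: ₹80,000 − 25% × (₹783,100 − ₹566,000) = ₹80,000 − ₹54,275 = ₹25,725
  Base: ₹783,100 − ₹25,725 = ₹757,375
  ₹757,375 × 24% = ₹181,770

Excess of tentative minimum tax over regular tax: ₹181,770 − ₹79,076 = ₹102,694.

₹102,694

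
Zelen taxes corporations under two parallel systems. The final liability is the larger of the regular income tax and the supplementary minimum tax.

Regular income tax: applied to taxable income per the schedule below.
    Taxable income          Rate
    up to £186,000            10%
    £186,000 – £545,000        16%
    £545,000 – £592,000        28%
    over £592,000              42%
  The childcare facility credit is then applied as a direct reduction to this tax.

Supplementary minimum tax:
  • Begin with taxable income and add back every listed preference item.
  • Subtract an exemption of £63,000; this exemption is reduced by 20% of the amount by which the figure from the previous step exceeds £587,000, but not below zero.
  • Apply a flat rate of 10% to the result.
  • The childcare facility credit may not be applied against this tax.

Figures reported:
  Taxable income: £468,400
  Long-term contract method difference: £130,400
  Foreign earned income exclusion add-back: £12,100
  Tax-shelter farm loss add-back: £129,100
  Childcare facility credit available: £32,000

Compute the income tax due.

£70,760

Supplementary minimum tax:
  Adjusted income: £468,400 + £130,400 + £12,100 + £129,100 = £740,000
  Exemption: £63,000 − 20% × (£740,000 − £587,000) = £63,000 − £30,600 = £32,400
  Base: £740,000 − £32,400 = £707,600
  £707,600 × 10% = £70,760

Regular income tax:
  £186,000 × 10% = £18,600
  £282,400 × 16% = £45,184
  → £63,784
  Less childcare facility credit £32,000 → £31,784

£70,760 > £31,784, so the supplementary minimum tax is the binding amount.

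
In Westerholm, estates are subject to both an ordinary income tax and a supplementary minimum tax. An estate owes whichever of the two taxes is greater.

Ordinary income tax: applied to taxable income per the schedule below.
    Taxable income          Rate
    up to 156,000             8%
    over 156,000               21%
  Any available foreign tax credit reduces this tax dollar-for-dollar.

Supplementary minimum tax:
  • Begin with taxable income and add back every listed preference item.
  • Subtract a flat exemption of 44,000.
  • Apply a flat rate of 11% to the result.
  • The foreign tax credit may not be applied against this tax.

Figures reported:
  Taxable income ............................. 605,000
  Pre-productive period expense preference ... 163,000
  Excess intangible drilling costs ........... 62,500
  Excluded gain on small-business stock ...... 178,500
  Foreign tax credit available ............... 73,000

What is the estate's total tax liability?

106,150

Supplementary minimum tax:
  Adjusted income: 605,000 + 163,000 + 62,500 + 178,500 = 1,009,000
  Less exemption 44,000 → base 965,000
  965,000 × 11% = 106,150

Ordinary income tax:
  156,000 × 8% = 12,480
  449,000 × 21% = 94,290
  → 106,770
  Less foreign tax credit 73,000 → 33,770

106,150 > 33,770, so the supplementary minimum tax is the binding amount.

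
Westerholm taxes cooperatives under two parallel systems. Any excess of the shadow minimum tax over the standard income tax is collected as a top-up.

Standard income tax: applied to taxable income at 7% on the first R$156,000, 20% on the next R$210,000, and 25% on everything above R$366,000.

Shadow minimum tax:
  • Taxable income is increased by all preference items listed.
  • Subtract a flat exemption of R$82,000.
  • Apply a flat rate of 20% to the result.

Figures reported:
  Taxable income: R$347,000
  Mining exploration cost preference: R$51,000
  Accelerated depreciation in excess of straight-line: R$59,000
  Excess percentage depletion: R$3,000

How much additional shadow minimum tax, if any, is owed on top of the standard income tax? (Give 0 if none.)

Standard income tax:
  R$156,000 × 7% = R$10,920
  R$191,000 × 20% = R$38,200
  → R$49,120

Shadow minimum tax:
  Adjusted income: R$347,000 + R$51,000 + R$59,000 + R$3,000 = R$460,000
  Less exemption R$82,000 → base R$378,000
  R$378,000 × 20% = R$75,600

Excess of shadow minimum tax over standard income tax: R$75,600 − R$49,120 = R$26,480.

R$26,480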